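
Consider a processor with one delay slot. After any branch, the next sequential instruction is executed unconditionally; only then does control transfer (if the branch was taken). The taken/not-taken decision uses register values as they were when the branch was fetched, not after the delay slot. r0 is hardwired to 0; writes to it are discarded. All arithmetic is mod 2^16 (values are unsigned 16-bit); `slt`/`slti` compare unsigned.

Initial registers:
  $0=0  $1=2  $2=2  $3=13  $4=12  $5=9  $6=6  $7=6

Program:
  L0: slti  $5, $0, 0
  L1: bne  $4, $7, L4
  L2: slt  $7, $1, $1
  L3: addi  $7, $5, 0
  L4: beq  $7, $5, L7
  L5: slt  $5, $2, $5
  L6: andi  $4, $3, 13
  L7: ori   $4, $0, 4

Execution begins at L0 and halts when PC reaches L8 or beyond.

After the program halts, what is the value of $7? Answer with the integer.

0

[0] slti  $5, $0, 0  →  {$0:0, $1:2, $2:2, $3:13, $4:12, $5:0, $6:6, $7:6}
[1] bne  $4, $7, L4  →  {$0:0, $1:2, $2:2, $3:13, $4:12, $5:0, $6:6, $7:6}  ⟨branch taken⟩
[2] slt  $7, $1, $1  →  {$0:0, $1:2, $2:2, $3:13, $4:12, $5:0, $6:6, $7:0}
[4] beq  $7, $5, L7  →  {$0:0, $1:2, $2:2, $3:13, $4:12, $5:0, $6:6, $7:0}  ⟨branch taken⟩
[5] slt  $5, $2, $5  →  {$0:0, $1:2, $2:2, $3:13, $4:12, $5:0, $6:6, $7:0}
[7] ori   $4, $0, 4  →  {$0:0, $1:2, $2:2, $3:13, $4:4, $5:0, $6:6, $7:0}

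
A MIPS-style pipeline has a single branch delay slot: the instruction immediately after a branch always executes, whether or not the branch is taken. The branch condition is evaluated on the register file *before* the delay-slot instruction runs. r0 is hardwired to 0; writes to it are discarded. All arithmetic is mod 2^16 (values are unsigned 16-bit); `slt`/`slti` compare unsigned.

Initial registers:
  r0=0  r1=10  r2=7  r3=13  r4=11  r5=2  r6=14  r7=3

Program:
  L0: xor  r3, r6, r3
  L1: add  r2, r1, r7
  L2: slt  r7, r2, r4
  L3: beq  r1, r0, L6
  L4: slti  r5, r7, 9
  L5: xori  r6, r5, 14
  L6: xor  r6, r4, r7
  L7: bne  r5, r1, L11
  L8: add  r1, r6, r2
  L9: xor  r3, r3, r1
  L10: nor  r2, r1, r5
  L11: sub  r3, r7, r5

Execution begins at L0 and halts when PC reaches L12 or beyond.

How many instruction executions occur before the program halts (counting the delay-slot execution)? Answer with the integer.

10

PC=0  xor  r3, r6, r3        | r0=0 r1=10 r2=7 r3=3 r4=11 r5=2 r6=14 r7=3
PC=1  add  r2, r1, r7        | r0=0 r1=10 r2=13 r3=3 r4=11 r5=2 r6=14 r7=3
PC=2  slt  r7, r2, r4        | r0=0 r1=10 r2=13 r3=3 r4=11 r5=2 r6=14 r7=0
PC=3  beq  r1, r0, L6        | r0=0 r1=10 r2=13 r3=3 r4=11 r5=2 r6=14 r7=0  [not taken]
PC=4  slti  r5, r7, 9        | r0=0 r1=10 r2=13 r3=3 r4=11 r5=1 r6=14 r7=0
PC=5  xori  r6, r5, 14       | r0=0 r1=10 r2=13 r3=3 r4=11 r5=1 r6=15 r7=0
PC=6  xor  r6, r4, r7        | r0=0 r1=10 r2=13 r3=3 r4=11 r5=1 r6=11 r7=0
PC=7  bne  r5, r1, L11       | r0=0 r1=10 r2=13 r3=3 r4=11 r5=1 r6=11 r7=0  [TAKEN]
PC=8  add  r1, r6, r2        | r0=0 r1=24 r2=13 r3=3 r4=11 r5=1 r6=11 r7=0
PC=11 sub  r3, r7, r5        | r0=0 r1=24 r2=13 r3=65535 r4=11 r5=1 r6=11 r7=0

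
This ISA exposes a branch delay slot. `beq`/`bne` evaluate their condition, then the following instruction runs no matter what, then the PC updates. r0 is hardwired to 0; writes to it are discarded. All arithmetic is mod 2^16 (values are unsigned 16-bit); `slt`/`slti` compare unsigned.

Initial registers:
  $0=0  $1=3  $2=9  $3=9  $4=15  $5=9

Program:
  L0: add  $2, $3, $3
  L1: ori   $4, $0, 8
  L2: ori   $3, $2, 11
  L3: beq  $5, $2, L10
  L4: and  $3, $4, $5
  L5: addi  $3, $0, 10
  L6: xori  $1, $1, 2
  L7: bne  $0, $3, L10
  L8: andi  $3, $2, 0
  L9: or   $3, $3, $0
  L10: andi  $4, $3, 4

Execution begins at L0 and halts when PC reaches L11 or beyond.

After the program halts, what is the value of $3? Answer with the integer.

0

[0] add  $2, $3, $3  →  {$0:0, $1:3, $2:18, $3:9, $4:15, $5:9}
[1] ori   $4, $0, 8  →  {$0:0, $1:3, $2:18, $3:9, $4:8, $5:9}
[2] ori   $3, $2, 11  →  {$0:0, $1:3, $2:18, $3:27, $4:8, $5:9}
[3] beq  $5, $2, L10  →  {$0:0, $1:3, $2:18, $3:27, $4:8, $5:9}  ⟨branch fallthrough⟩
[4] and  $3, $4, $5  →  {$0:0, $1:3, $2:18, $3:8, $4:8, $5:9}
[5] addi  $3, $0, 10  →  {$0:0, $1:3, $2:18, $3:10, $4:8, $5:9}
[6] xori  $1, $1, 2  →  {$0:0, $1:1, $2:18, $3:10, $4:8, $5:9}
[7] bne  $0, $3, L10  →  {$0:0, $1:1, $2:18, $3:10, $4:8, $5:9}  ⟨branch taken⟩
[8] andi  $3, $2, 0  →  {$0:0, $1:1, $2:18, $3:0, $4:8, $5:9}
[10] andi  $4, $3, 4  →  {$0:0, $1:1, $2:18, $3:0, $4:0, $5:9}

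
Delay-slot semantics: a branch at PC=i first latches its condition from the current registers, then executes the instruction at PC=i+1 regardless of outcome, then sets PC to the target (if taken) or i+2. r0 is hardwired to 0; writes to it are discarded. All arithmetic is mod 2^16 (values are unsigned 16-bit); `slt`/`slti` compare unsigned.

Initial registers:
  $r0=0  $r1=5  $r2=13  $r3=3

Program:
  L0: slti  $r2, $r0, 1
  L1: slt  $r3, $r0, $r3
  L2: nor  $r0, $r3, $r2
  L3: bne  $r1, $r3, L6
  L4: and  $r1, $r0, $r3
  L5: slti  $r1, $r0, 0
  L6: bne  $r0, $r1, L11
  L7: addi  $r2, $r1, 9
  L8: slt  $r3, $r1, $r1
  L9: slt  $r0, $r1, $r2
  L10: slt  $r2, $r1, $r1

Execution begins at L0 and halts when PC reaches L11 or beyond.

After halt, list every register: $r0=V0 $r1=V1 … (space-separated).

$r0=0 $r1=0 $r2=0 $r3=0

  step pc=0: slti  $r2, $r0, 1  regs=(0,5,1,3)
  step pc=1: slt  $r3, $r0, $r3  regs=(0,5,1,1)
  step pc=2: nor  $r0, $r3, $r2  regs=(0,5,1,1)
  step pc=3: bne  $r1, $r3, L6  cond=T  regs=(0,5,1,1)
  step pc=4: and  $r1, $r0, $r3  regs=(0,0,1,1)
  step pc=6: bne  $r0, $r1, L11  cond=F  regs=(0,0,1,1)
  step pc=7: addi  $r2, $r1, 9  regs=(0,0,9,1)
  step pc=8: slt  $r3, $r1, $r1  regs=(0,0,9,0)
  step pc=9: slt  $r0, $r1, $r2  regs=(0,0,9,0)
  step pc=10: slt  $r2, $r1, $r1  regs=(0,0,0,0)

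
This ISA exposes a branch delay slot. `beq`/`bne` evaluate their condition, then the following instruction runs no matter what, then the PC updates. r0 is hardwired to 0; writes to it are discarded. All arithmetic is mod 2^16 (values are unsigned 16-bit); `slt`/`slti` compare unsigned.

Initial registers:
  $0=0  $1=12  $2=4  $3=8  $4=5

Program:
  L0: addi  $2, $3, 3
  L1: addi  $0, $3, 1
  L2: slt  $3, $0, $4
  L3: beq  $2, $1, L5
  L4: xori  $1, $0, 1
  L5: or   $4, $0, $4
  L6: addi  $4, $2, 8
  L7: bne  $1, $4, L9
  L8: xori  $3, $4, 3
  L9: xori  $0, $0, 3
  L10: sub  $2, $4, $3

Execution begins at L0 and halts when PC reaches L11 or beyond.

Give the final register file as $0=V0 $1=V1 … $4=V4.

$0=0 $1=1 $2=3 $3=16 $4=19

PC=0  addi  $2, $3, 3        | $0=0 $1=12 $2=11 $3=8 $4=5
PC=1  addi  $0, $3, 1        | $0=0 $1=12 $2=11 $3=8 $4=5
PC=2  slt  $3, $0, $4        | $0=0 $1=12 $2=11 $3=1 $4=5
PC=3  beq  $2, $1, L5        | $0=0 $1=12 $2=11 $3=1 $4=5  [not taken]
PC=4  xori  $1, $0, 1        | $0=0 $1=1 $2=11 $3=1 $4=5
PC=5  or   $4, $0, $4        | $0=0 $1=1 $2=11 $3=1 $4=5
PC=6  addi  $4, $2, 8        | $0=0 $1=1 $2=11 $3=1 $4=19
PC=7  bne  $1, $4, L9        | $0=0 $1=1 $2=11 $3=1 $4=19  [TAKEN]
PC=8  xori  $3, $4, 3        | $0=0 $1=1 $2=11 $3=16 $4=19
PC=9  xori  $0, $0, 3        | $0=0 $1=1 $2=11 $3=16 $4=19
PC=10 sub  $2, $4, $3        | $0=0 $1=1 $2=3 $3=16 $4=19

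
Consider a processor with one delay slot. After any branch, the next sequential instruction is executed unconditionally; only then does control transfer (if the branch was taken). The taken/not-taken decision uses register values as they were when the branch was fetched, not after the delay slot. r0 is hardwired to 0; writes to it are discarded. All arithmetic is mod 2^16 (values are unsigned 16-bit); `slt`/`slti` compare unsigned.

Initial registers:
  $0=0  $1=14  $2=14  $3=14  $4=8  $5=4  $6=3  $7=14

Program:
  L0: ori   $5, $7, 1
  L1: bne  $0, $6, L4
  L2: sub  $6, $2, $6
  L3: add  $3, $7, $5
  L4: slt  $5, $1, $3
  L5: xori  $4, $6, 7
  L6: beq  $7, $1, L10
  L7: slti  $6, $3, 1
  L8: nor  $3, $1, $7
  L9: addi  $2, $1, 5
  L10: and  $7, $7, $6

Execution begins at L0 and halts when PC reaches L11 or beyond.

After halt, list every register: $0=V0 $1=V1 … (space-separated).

$0=0 $1=14 $2=14 $3=14 $4=12 $5=0 $6=0 $7=0

PC=0  ori   $5, $7, 1        | $0=0 $1=14 $2=14 $3=14 $4=8 $5=15 $6=3 $7=14
PC=1  bne  $0, $6, L4        | $0=0 $1=14 $2=14 $3=14 $4=8 $5=15 $6=3 $7=14  [TAKEN]
PC=2  sub  $6, $2, $6        | $0=0 $1=14 $2=14 $3=14 $4=8 $5=15 $6=11 $7=14
PC=4  slt  $5, $1, $3        | $0=0 $1=14 $2=14 $3=14 $4=8 $5=0 $6=11 $7=14
PC=5  xori  $4, $6, 7        | $0=0 $1=14 $2=14 $3=14 $4=12 $5=0 $6=11 $7=14
PC=6  beq  $7, $1, L10       | $0=0 $1=14 $2=14 $3=14 $4=12 $5=0 $6=11 $7=14  [TAKEN]
PC=7  slti  $6, $3, 1        | $0=0 $1=14 $2=14 $3=14 $4=12 $5=0 $6=0 $7=14
PC=10 and  $7, $7, $6        | $0=0 $1=14 $2=14 $3=14 $4=12 $5=0 $6=0 $7=0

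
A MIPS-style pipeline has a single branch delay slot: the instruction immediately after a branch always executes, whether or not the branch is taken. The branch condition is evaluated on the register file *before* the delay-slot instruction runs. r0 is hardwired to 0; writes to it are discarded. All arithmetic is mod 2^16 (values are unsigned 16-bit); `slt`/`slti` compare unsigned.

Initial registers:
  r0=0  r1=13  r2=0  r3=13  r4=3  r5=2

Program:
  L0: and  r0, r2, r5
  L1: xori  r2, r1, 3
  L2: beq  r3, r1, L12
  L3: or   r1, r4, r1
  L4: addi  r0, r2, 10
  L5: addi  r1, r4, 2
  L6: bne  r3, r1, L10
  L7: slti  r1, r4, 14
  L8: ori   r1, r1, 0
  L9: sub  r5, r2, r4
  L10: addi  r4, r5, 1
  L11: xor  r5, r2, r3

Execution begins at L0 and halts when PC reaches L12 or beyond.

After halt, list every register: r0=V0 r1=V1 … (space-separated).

r0=0 r1=15 r2=14 r3=13 r4=3 r5=2

[0] and  r0, r2, r5  →  {r0:0, r1:13, r2:0, r3:13, r4:3, r5:2}
[1] xori  r2, r1, 3  →  {r0:0, r1:13, r2:14, r3:13, r4:3, r5:2}
[2] beq  r3, r1, L12  →  {r0:0, r1:13, r2:14, r3:13, r4:3, r5:2}  ⟨branch taken⟩
[3] or   r1, r4, r1  →  {r0:0, r1:15, r2:14, r3:13, r4:3, r5:2}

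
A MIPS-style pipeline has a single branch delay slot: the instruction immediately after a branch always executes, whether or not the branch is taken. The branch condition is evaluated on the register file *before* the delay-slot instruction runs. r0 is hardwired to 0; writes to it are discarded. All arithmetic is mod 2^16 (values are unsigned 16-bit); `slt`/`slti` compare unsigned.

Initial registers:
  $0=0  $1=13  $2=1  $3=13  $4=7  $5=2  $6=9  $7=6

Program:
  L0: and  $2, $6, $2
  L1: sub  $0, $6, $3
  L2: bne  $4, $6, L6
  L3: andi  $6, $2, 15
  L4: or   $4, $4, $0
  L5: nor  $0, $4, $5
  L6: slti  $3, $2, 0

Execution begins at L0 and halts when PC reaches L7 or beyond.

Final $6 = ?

#0 and  $2, $6, $2 ; 0/13/1/13/7/2/9/6
#1 sub  $0, $6, $3 ; 0/13/1/13/7/2/9/6
#2 bne  $4, $6, L6 ; 0/13/1/13/7/2/9/6 ; →target
#3 andi  $6, $2, 15 ; 0/13/1/13/7/2/1/6
#6 slti  $3, $2, 0 ; 0/13/1/0/7/2/1/6

1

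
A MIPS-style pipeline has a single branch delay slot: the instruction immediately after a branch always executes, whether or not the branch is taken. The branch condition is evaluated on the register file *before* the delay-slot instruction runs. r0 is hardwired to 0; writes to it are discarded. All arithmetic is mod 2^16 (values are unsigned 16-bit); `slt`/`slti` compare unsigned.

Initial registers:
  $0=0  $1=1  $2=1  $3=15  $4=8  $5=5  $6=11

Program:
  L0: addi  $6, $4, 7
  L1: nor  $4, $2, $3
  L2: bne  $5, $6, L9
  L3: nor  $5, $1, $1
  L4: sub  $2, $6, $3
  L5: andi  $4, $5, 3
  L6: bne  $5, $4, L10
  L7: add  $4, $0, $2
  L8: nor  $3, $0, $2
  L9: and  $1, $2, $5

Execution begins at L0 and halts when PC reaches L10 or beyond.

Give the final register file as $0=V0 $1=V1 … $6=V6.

PC=0  addi  $6, $4, 7        | $0=0 $1=1 $2=1 $3=15 $4=8 $5=5 $6=15
PC=1  nor  $4, $2, $3        | $0=0 $1=1 $2=1 $3=15 $4=65520 $5=5 $6=15
PC=2  bne  $5, $6, L9        | $0=0 $1=1 $2=1 $3=15 $4=65520 $5=5 $6=15  [TAKEN]
PC=3  nor  $5, $1, $1        | $0=0 $1=1 $2=1 $3=15 $4=65520 $5=65534 $6=15
PC=9  and  $1, $2, $5        | $0=0 $1=0 $2=1 $3=15 $4=65520 $5=65534 $6=15

$0=0 $1=0 $2=1 $3=15 $4=65520 $5=65534 $6=15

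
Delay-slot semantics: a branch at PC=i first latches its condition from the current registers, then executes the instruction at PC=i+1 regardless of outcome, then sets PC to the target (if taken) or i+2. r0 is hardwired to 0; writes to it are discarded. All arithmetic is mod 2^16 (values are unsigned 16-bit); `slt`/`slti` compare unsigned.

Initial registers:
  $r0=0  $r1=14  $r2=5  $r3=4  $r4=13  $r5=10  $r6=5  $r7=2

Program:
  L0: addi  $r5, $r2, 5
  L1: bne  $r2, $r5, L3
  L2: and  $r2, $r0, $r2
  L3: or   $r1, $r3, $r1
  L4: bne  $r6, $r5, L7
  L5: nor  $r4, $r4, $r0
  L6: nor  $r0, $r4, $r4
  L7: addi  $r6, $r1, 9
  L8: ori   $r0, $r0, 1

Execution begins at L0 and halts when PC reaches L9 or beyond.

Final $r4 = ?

65522

  step pc=0: addi  $r5, $r2, 5  regs=(0,14,5,4,13,10,5,2)
  step pc=1: bne  $r2, $r5, L3  cond=T  regs=(0,14,5,4,13,10,5,2)
  step pc=2: and  $r2, $r0, $r2  regs=(0,14,0,4,13,10,5,2)
  step pc=3: or   $r1, $r3, $r1  regs=(0,14,0,4,13,10,5,2)
  step pc=4: bne  $r6, $r5, L7  cond=T  regs=(0,14,0,4,13,10,5,2)
  step pc=5: nor  $r4, $r4, $r0  regs=(0,14,0,4,65522,10,5,2)
  step pc=7: addi  $r6, $r1, 9  regs=(0,14,0,4,65522,10,23,2)
  step pc=8: ori   $r0, $r0, 1  regs=(0,14,0,4,65522,10,23,2)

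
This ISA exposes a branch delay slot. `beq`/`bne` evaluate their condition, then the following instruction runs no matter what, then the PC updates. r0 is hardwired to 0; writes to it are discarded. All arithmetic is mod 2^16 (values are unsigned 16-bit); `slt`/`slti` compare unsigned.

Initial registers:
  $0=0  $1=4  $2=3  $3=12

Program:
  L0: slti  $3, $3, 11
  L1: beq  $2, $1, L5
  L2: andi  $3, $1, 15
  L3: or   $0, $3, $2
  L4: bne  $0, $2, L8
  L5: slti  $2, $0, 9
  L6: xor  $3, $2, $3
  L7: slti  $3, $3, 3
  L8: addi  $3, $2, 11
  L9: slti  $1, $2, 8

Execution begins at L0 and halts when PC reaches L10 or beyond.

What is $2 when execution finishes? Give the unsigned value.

1

[0] slti  $3, $3, 11  →  {$0:0, $1:4, $2:3, $3:0}
[1] beq  $2, $1, L5  →  {$0:0, $1:4, $2:3, $3:0}  ⟨branch fallthrough⟩
[2] andi  $3, $1, 15  →  {$0:0, $1:4, $2:3, $3:4}
[3] or   $0, $3, $2  →  {$0:0, $1:4, $2:3, $3:4}
[4] bne  $0, $2, L8  →  {$0:0, $1:4, $2:3, $3:4}  ⟨branch taken⟩
[5] slti  $2, $0, 9  →  {$0:0, $1:4, $2:1, $3:4}
[8] addi  $3, $2, 11  →  {$0:0, $1:4, $2:1, $3:12}
[9] slti  $1, $2, 8  →  {$0:0, $1:1, $2:1, $3:12}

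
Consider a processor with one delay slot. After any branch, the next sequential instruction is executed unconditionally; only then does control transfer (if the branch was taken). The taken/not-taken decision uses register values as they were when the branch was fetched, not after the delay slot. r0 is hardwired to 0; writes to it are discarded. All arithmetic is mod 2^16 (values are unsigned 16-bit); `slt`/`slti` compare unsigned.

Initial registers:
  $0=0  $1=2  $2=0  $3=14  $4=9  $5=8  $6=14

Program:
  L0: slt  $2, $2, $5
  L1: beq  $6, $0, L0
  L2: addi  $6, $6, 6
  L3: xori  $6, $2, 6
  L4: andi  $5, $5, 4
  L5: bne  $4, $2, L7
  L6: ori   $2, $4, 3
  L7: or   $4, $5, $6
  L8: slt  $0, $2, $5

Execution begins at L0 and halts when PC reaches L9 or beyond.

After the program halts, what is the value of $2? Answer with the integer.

  step pc=0: slt  $2, $2, $5  regs=(0,2,1,14,9,8,14)
  step pc=1: beq  $6, $0, L0  cond=F  regs=(0,2,1,14,9,8,14)
  step pc=2: addi  $6, $6, 6  regs=(0,2,1,14,9,8,20)
  step pc=3: xori  $6, $2, 6  regs=(0,2,1,14,9,8,7)
  step pc=4: andi  $5, $5, 4  regs=(0,2,1,14,9,0,7)
  step pc=5: bne  $4, $2, L7  cond=T  regs=(0,2,1,14,9,0,7)
  step pc=6: ori   $2, $4, 3  regs=(0,2,11,14,9,0,7)
  step pc=7: or   $4, $5, $6  regs=(0,2,11,14,7,0,7)
  step pc=8: slt  $0, $2, $5  regs=(0,2,11,14,7,0,7)

11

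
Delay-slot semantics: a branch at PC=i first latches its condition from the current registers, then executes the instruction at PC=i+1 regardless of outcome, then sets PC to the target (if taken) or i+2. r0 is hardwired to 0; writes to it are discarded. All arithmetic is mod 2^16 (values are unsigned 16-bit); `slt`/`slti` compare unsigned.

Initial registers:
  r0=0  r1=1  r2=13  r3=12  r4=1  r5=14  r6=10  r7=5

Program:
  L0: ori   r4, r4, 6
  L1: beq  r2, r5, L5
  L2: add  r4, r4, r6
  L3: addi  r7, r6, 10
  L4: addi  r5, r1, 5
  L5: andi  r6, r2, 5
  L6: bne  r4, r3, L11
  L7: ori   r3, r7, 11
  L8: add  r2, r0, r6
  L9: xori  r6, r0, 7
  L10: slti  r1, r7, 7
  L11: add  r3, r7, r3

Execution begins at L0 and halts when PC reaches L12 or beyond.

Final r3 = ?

[0] ori   r4, r4, 6  →  {r0:0, r1:1, r2:13, r3:12, r4:7, r5:14, r6:10, r7:5}
[1] beq  r2, r5, L5  →  {r0:0, r1:1, r2:13, r3:12, r4:7, r5:14, r6:10, r7:5}  ⟨branch fallthrough⟩
[2] add  r4, r4, r6  →  {r0:0, r1:1, r2:13, r3:12, r4:17, r5:14, r6:10, r7:5}
[3] addi  r7, r6, 10  →  {r0:0, r1:1, r2:13, r3:12, r4:17, r5:14, r6:10, r7:20}
[4] addi  r5, r1, 5  →  {r0:0, r1:1, r2:13, r3:12, r4:17, r5:6, r6:10, r7:20}
[5] andi  r6, r2, 5  →  {r0:0, r1:1, r2:13, r3:12, r4:17, r5:6, r6:5, r7:20}
[6] bne  r4, r3, L11  →  {r0:0, r1:1, r2:13, r3:12, r4:17, r5:6, r6:5, r7:20}  ⟨branch taken⟩
[7] ori   r3, r7, 11  →  {r0:0, r1:1, r2:13, r3:31, r4:17, r5:6, r6:5, r7:20}
[11] add  r3, r7, r3  →  {r0:0, r1:1, r2:13, r3:51, r4:17, r5:6, r6:5, r7:20}

51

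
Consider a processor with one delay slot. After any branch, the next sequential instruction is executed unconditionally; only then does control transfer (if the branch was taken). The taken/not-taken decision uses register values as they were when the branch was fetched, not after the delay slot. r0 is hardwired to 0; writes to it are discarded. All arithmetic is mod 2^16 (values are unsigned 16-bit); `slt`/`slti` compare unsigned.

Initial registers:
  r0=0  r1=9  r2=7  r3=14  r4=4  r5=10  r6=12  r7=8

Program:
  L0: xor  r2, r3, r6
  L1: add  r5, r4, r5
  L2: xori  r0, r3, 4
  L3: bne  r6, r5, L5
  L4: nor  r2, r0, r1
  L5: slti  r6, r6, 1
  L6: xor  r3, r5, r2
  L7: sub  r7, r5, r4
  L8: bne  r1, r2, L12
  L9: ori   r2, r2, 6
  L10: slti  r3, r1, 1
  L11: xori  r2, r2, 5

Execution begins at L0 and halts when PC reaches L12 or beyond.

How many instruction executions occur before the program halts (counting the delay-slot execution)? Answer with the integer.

#0 xor  r2, r3, r6 ; 0/9/2/14/4/10/12/8
#1 add  r5, r4, r5 ; 0/9/2/14/4/14/12/8
#2 xori  r0, r3, 4 ; 0/9/2/14/4/14/12/8
#3 bne  r6, r5, L5 ; 0/9/2/14/4/14/12/8 ; →target
#4 nor  r2, r0, r1 ; 0/9/65526/14/4/14/12/8
#5 slti  r6, r6, 1 ; 0/9/65526/14/4/14/0/8
#6 xor  r3, r5, r2 ; 0/9/65526/65528/4/14/0/8
#7 sub  r7, r5, r4 ; 0/9/65526/65528/4/14/0/10
#8 bne  r1, r2, L12 ; 0/9/65526/65528/4/14/0/10 ; →target
#9 ori   r2, r2, 6 ; 0/9/65526/65528/4/14/0/10

10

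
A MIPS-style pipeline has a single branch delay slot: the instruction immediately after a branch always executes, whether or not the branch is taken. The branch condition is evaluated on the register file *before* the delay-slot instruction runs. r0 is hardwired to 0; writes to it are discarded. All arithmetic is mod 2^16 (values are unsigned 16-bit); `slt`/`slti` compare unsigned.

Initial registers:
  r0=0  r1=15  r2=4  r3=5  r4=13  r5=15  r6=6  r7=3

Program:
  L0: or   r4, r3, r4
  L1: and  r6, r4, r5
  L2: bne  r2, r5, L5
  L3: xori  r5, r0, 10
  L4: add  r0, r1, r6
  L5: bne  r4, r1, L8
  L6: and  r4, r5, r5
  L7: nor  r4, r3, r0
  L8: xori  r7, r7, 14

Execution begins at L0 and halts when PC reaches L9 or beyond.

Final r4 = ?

10

#0 or   r4, r3, r4 ; 0/15/4/5/13/15/6/3
#1 and  r6, r4, r5 ; 0/15/4/5/13/15/13/3
#2 bne  r2, r5, L5 ; 0/15/4/5/13/15/13/3 ; →target
#3 xori  r5, r0, 10 ; 0/15/4/5/13/10/13/3
#5 bne  r4, r1, L8 ; 0/15/4/5/13/10/13/3 ; →target
#6 and  r4, r5, r5 ; 0/15/4/5/10/10/13/3
#8 xori  r7, r7, 14 ; 0/15/4/5/10/10/13/13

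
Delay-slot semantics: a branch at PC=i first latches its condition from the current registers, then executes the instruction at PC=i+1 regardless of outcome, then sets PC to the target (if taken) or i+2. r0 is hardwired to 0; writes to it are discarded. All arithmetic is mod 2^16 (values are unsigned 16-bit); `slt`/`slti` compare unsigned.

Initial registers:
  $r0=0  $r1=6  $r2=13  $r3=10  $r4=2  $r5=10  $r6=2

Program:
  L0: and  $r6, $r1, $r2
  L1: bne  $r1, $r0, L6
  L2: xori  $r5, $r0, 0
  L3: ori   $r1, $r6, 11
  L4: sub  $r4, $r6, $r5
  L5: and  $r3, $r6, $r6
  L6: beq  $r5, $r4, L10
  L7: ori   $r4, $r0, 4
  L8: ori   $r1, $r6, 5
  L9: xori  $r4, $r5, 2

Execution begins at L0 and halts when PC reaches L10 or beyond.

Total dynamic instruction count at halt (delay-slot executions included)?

#0 and  $r6, $r1, $r2 ; 0/6/13/10/2/10/4
#1 bne  $r1, $r0, L6 ; 0/6/13/10/2/10/4 ; →target
#2 xori  $r5, $r0, 0 ; 0/6/13/10/2/0/4
#6 beq  $r5, $r4, L10 ; 0/6/13/10/2/0/4 ; →fallthru
#7 ori   $r4, $r0, 4 ; 0/6/13/10/4/0/4
#8 ori   $r1, $r6, 5 ; 0/5/13/10/4/0/4
#9 xori  $r4, $r5, 2 ; 0/5/13/10/2/0/4

7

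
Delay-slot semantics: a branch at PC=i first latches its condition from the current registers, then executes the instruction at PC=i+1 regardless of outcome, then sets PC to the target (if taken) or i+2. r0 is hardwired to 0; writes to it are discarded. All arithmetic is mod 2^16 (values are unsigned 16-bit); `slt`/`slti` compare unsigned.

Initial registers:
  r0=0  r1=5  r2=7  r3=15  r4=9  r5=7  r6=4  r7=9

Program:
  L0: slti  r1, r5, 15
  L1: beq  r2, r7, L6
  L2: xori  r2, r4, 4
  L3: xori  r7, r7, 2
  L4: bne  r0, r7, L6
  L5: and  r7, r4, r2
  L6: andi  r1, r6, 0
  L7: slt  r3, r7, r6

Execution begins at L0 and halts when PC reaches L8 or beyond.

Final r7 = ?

PC=0  slti  r1, r5, 15       | r0=0 r1=1 r2=7 r3=15 r4=9 r5=7 r6=4 r7=9
PC=1  beq  r2, r7, L6        | r0=0 r1=1 r2=7 r3=15 r4=9 r5=7 r6=4 r7=9  [not taken]
PC=2  xori  r2, r4, 4        | r0=0 r1=1 r2=13 r3=15 r4=9 r5=7 r6=4 r7=9
PC=3  xori  r7, r7, 2        | r0=0 r1=1 r2=13 r3=15 r4=9 r5=7 r6=4 r7=11
PC=4  bne  r0, r7, L6        | r0=0 r1=1 r2=13 r3=15 r4=9 r5=7 r6=4 r7=11  [TAKEN]
PC=5  and  r7, r4, r2        | r0=0 r1=1 r2=13 r3=15 r4=9 r5=7 r6=4 r7=9
PC=6  andi  r1, r6, 0        | r0=0 r1=0 r2=13 r3=15 r4=9 r5=7 r6=4 r7=9
PC=7  slt  r3, r7, r6        | r0=0 r1=0 r2=13 r3=0 r4=9 r5=7 r6=4 r7=9

9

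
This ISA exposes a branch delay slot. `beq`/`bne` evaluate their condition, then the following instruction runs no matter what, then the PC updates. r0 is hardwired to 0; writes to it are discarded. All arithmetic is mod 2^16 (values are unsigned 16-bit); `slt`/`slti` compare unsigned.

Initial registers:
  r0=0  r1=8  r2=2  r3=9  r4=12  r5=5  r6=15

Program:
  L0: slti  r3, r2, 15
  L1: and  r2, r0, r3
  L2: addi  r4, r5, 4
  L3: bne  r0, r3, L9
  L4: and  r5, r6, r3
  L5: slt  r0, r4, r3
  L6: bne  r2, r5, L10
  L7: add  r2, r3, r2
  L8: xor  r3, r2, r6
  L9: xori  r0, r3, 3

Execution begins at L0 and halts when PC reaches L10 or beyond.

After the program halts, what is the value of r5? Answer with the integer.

1

  step pc=0: slti  r3, r2, 15  regs=(0,8,2,1,12,5,15)
  step pc=1: and  r2, r0, r3  regs=(0,8,0,1,12,5,15)
  step pc=2: addi  r4, r5, 4  regs=(0,8,0,1,9,5,15)
  step pc=3: bne  r0, r3, L9  cond=T  regs=(0,8,0,1,9,5,15)
  step pc=4: and  r5, r6, r3  regs=(0,8,0,1,9,1,15)
  step pc=9: xori  r0, r3, 3  regs=(0,8,0,1,9,1,15)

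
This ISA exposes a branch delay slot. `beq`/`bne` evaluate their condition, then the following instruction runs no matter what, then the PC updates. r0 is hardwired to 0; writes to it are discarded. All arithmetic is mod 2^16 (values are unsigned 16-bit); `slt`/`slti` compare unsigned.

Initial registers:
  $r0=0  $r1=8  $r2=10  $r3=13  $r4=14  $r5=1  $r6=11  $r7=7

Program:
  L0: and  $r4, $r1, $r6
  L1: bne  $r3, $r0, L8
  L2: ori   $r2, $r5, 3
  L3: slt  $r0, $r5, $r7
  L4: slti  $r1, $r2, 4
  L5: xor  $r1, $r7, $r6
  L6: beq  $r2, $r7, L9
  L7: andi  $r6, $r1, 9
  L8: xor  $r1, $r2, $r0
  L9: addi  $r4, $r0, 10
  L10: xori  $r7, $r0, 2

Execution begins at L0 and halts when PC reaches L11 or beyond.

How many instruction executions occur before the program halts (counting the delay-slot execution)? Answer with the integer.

6

#0 and  $r4, $r1, $r6 ; 0/8/10/13/8/1/11/7
#1 bne  $r3, $r0, L8 ; 0/8/10/13/8/1/11/7 ; →target
#2 ori   $r2, $r5, 3 ; 0/8/3/13/8/1/11/7
#8 xor  $r1, $r2, $r0 ; 0/3/3/13/8/1/11/7
#9 addi  $r4, $r0, 10 ; 0/3/3/13/10/1/11/7
#10 xori  $r7, $r0, 2 ; 0/3/3/13/10/1/11/2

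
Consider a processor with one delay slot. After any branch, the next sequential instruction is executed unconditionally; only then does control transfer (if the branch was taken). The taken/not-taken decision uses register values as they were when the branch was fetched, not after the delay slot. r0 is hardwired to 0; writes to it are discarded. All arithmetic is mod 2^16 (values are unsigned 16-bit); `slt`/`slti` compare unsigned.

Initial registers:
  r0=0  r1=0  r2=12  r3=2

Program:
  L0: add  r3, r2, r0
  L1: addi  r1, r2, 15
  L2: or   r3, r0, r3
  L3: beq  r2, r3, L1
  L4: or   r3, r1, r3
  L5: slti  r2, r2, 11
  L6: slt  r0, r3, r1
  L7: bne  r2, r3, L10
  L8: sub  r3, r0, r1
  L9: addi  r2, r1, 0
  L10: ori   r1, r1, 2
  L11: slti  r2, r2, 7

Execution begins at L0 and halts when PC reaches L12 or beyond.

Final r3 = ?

[0] add  r3, r2, r0  →  {r0:0, r1:0, r2:12, r3:12}
[1] addi  r1, r2, 15  →  {r0:0, r1:27, r2:12, r3:12}
[2] or   r3, r0, r3  →  {r0:0, r1:27, r2:12, r3:12}
[3] beq  r2, r3, L1  →  {r0:0, r1:27, r2:12, r3:12}  ⟨branch taken⟩
[4] or   r3, r1, r3  →  {r0:0, r1:27, r2:12, r3:31}
[1] addi  r1, r2, 15  →  {r0:0, r1:27, r2:12, r3:31}
[2] or   r3, r0, r3  →  {r0:0, r1:27, r2:12, r3:31}
[3] beq  r2, r3, L1  →  {r0:0, r1:27, r2:12, r3:31}  ⟨branch fallthrough⟩
[4] or   r3, r1, r3  →  {r0:0, r1:27, r2:12, r3:31}
[5] slti  r2, r2, 11  →  {r0:0, r1:27, r2:0, r3:31}
[6] slt  r0, r3, r1  →  {r0:0, r1:27, r2:0, r3:31}
[7] bne  r2, r3, L10  →  {r0:0, r1:27, r2:0, r3:31}  ⟨branch taken⟩
[8] sub  r3, r0, r1  →  {r0:0, r1:27, r2:0, r3:65509}
[10] ori   r1, r1, 2  →  {r0:0, r1:27, r2:0, r3:65509}
[11] slti  r2, r2, 7  →  {r0:0, r1:27, r2:1, r3:65509}

65509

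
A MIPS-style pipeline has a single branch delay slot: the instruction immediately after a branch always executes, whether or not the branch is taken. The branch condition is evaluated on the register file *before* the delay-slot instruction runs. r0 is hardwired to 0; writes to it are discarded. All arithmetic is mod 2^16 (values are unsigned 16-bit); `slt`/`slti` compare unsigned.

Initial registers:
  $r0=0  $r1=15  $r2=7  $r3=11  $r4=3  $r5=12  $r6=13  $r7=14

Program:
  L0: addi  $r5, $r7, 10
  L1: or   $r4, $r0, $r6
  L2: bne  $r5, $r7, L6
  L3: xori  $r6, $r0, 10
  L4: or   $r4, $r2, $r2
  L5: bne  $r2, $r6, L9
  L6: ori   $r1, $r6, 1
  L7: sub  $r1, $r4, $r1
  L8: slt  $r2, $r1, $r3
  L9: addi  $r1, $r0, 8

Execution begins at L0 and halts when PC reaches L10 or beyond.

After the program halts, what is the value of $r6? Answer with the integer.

10

#0 addi  $r5, $r7, 10 ; 0/15/7/11/3/24/13/14
#1 or   $r4, $r0, $r6 ; 0/15/7/11/13/24/13/14
#2 bne  $r5, $r7, L6 ; 0/15/7/11/13/24/13/14 ; →target
#3 xori  $r6, $r0, 10 ; 0/15/7/11/13/24/10/14
#6 ori   $r1, $r6, 1 ; 0/11/7/11/13/24/10/14
#7 sub  $r1, $r4, $r1 ; 0/2/7/11/13/24/10/14
#8 slt  $r2, $r1, $r3 ; 0/2/1/11/13/24/10/14
#9 addi  $r1, $r0, 8 ; 0/8/1/11/13/24/10/14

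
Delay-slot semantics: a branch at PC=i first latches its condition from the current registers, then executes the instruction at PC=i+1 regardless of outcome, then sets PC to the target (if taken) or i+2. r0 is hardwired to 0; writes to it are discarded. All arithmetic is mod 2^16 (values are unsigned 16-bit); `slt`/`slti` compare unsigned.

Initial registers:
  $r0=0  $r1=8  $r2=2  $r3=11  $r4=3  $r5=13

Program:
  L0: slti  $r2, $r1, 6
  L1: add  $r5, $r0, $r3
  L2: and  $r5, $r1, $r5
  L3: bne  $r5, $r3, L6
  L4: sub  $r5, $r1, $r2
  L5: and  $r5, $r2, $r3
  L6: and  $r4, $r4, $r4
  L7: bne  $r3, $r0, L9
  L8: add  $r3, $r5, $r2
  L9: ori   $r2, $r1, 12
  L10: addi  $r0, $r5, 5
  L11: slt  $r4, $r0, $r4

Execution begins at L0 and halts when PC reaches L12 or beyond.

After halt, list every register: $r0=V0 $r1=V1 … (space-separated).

$r0=0 $r1=8 $r2=12 $r3=8 $r4=1 $r5=8

#0 slti  $r2, $r1, 6 ; 0/8/0/11/3/13
#1 add  $r5, $r0, $r3 ; 0/8/0/11/3/11
#2 and  $r5, $r1, $r5 ; 0/8/0/11/3/8
#3 bne  $r5, $r3, L6 ; 0/8/0/11/3/8 ; →target
#4 sub  $r5, $r1, $r2 ; 0/8/0/11/3/8
#6 and  $r4, $r4, $r4 ; 0/8/0/11/3/8
#7 bne  $r3, $r0, L9 ; 0/8/0/11/3/8 ; →target
#8 add  $r3, $r5, $r2 ; 0/8/0/8/3/8
#9 ori   $r2, $r1, 12 ; 0/8/12/8/3/8
#10 addi  $r0, $r5, 5 ; 0/8/12/8/3/8
#11 slt  $r4, $r0, $r4 ; 0/8/12/8/1/8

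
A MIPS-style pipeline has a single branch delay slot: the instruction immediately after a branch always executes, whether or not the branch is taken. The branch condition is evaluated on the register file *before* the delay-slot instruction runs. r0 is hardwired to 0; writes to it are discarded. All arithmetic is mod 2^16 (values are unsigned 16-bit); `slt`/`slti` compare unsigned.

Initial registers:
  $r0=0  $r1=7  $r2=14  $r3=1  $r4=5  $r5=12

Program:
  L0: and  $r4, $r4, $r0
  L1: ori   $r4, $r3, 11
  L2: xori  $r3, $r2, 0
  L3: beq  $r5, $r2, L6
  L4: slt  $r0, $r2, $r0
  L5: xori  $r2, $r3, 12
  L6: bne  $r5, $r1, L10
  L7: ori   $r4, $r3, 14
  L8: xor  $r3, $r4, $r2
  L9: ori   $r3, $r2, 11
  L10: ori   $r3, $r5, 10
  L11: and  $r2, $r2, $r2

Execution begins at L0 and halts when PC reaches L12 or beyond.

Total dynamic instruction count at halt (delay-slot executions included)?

10

PC=0  and  $r4, $r4, $r0     | $r0=0 $r1=7 $r2=14 $r3=1 $r4=0 $r5=12
PC=1  ori   $r4, $r3, 11     | $r0=0 $r1=7 $r2=14 $r3=1 $r4=11 $r5=12
PC=2  xori  $r3, $r2, 0      | $r0=0 $r1=7 $r2=14 $r3=14 $r4=11 $r5=12
PC=3  beq  $r5, $r2, L6      | $r0=0 $r1=7 $r2=14 $r3=14 $r4=11 $r5=12  [not taken]
PC=4  slt  $r0, $r2, $r0     | $r0=0 $r1=7 $r2=14 $r3=14 $r4=11 $r5=12
PC=5  xori  $r2, $r3, 12     | $r0=0 $r1=7 $r2=2 $r3=14 $r4=11 $r5=12
PC=6  bne  $r5, $r1, L10     | $r0=0 $r1=7 $r2=2 $r3=14 $r4=11 $r5=12  [TAKEN]
PC=7  ori   $r4, $r3, 14     | $r0=0 $r1=7 $r2=2 $r3=14 $r4=14 $r5=12
PC=10 ori   $r3, $r5, 10     | $r0=0 $r1=7 $r2=2 $r3=14 $r4=14 $r5=12
PC=11 and  $r2, $r2, $r2     | $r0=0 $r1=7 $r2=2 $r3=14 $r4=14 $r5=12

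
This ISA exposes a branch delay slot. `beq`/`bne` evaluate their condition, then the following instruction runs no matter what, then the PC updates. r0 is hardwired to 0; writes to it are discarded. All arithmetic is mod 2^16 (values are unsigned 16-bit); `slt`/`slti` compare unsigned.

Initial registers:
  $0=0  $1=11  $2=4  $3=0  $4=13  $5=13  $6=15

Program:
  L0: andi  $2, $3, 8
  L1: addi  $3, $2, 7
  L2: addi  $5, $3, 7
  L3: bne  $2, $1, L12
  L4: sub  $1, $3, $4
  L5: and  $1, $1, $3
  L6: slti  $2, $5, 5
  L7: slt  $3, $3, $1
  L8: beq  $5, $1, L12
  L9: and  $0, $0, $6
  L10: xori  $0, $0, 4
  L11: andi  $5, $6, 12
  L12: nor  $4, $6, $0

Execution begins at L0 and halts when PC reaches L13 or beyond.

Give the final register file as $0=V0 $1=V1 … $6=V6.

$0=0 $1=65530 $2=0 $3=7 $4=65520 $5=14 $6=15

#0 andi  $2, $3, 8 ; 0/11/0/0/13/13/15
#1 addi  $3, $2, 7 ; 0/11/0/7/13/13/15
#2 addi  $5, $3, 7 ; 0/11/0/7/13/14/15
#3 bne  $2, $1, L12 ; 0/11/0/7/13/14/15 ; →target
#4 sub  $1, $3, $4 ; 0/65530/0/7/13/14/15
#12 nor  $4, $6, $0 ; 0/65530/0/7/65520/14/15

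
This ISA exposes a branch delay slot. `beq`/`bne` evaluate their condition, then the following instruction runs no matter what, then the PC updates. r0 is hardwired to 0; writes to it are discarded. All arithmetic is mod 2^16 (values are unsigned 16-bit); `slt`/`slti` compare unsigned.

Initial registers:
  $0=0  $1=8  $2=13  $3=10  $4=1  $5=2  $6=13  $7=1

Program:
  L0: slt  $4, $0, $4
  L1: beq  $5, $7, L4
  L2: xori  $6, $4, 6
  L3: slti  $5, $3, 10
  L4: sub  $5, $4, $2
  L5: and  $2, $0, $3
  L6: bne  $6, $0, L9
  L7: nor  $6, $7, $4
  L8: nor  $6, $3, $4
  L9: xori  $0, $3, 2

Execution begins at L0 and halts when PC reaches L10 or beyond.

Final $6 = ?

PC=0  slt  $4, $0, $4        | $0=0 $1=8 $2=13 $3=10 $4=1 $5=2 $6=13 $7=1
PC=1  beq  $5, $7, L4        | $0=0 $1=8 $2=13 $3=10 $4=1 $5=2 $6=13 $7=1  [not taken]
PC=2  xori  $6, $4, 6        | $0=0 $1=8 $2=13 $3=10 $4=1 $5=2 $6=7 $7=1
PC=3  slti  $5, $3, 10       | $0=0 $1=8 $2=13 $3=10 $4=1 $5=0 $6=7 $7=1
PC=4  sub  $5, $4, $2        | $0=0 $1=8 $2=13 $3=10 $4=1 $5=65524 $6=7 $7=1
PC=5  and  $2, $0, $3        | $0=0 $1=8 $2=0 $3=10 $4=1 $5=65524 $6=7 $7=1
PC=6  bne  $6, $0, L9        | $0=0 $1=8 $2=0 $3=10 $4=1 $5=65524 $6=7 $7=1  [TAKEN]
PC=7  nor  $6, $7, $4        | $0=0 $1=8 $2=0 $3=10 $4=1 $5=65524 $6=65534 $7=1
PC=9  xori  $0, $3, 2        | $0=0 $1=8 $2=0 $3=10 $4=1 $5=65524 $6=65534 $7=1

65534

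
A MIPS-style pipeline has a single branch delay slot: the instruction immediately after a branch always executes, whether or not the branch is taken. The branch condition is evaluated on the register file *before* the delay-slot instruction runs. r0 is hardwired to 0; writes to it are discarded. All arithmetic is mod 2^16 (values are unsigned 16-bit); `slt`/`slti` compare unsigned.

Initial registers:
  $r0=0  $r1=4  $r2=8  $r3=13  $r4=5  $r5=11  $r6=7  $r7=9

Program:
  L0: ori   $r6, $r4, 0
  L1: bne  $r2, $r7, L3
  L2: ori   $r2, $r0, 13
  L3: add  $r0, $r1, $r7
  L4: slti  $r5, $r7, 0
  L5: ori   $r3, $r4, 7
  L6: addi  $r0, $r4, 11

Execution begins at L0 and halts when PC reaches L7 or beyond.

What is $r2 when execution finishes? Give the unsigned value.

  step pc=0: ori   $r6, $r4, 0  regs=(0,4,8,13,5,11,5,9)
  step pc=1: bne  $r2, $r7, L3  cond=T  regs=(0,4,8,13,5,11,5,9)
  step pc=2: ori   $r2, $r0, 13  regs=(0,4,13,13,5,11,5,9)
  step pc=3: add  $r0, $r1, $r7  regs=(0,4,13,13,5,11,5,9)
  step pc=4: slti  $r5, $r7, 0  regs=(0,4,13,13,5,0,5,9)
  step pc=5: ori   $r3, $r4, 7  regs=(0,4,13,7,5,0,5,9)
  step pc=6: addi  $r0, $r4, 11  regs=(0,4,13,7,5,0,5,9)

13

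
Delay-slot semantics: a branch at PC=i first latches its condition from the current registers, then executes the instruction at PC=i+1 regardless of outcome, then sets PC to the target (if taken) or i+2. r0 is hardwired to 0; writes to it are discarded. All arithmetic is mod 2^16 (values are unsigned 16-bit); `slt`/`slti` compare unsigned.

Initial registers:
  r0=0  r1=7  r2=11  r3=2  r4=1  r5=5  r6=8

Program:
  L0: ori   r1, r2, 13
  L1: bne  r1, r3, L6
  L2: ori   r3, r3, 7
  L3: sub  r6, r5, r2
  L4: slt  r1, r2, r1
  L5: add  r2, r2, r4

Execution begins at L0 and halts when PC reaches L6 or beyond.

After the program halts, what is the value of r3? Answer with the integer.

7

#0 ori   r1, r2, 13 ; 0/15/11/2/1/5/8
#1 bne  r1, r3, L6 ; 0/15/11/2/1/5/8 ; →target
#2 ori   r3, r3, 7 ; 0/15/11/7/1/5/8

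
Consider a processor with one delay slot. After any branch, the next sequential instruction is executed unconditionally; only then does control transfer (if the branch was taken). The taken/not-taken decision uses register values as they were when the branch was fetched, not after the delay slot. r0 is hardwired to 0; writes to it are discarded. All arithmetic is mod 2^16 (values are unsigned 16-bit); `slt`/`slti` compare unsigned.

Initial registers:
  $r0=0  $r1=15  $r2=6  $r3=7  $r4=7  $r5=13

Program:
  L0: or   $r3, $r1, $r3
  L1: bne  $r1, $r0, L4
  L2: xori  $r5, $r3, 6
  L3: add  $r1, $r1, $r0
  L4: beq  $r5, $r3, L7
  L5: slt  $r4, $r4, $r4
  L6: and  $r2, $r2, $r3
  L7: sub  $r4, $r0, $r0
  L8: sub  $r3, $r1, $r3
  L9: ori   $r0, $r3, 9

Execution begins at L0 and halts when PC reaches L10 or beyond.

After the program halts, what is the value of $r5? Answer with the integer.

9

PC=0  or   $r3, $r1, $r3     | $r0=0 $r1=15 $r2=6 $r3=15 $r4=7 $r5=13
PC=1  bne  $r1, $r0, L4      | $r0=0 $r1=15 $r2=6 $r3=15 $r4=7 $r5=13  [TAKEN]
PC=2  xori  $r5, $r3, 6      | $r0=0 $r1=15 $r2=6 $r3=15 $r4=7 $r5=9
PC=4  beq  $r5, $r3, L7      | $r0=0 $r1=15 $r2=6 $r3=15 $r4=7 $r5=9  [not taken]
PC=5  slt  $r4, $r4, $r4     | $r0=0 $r1=15 $r2=6 $r3=15 $r4=0 $r5=9
PC=6  and  $r2, $r2, $r3     | $r0=0 $r1=15 $r2=6 $r3=15 $r4=0 $r5=9
PC=7  sub  $r4, $r0, $r0     | $r0=0 $r1=15 $r2=6 $r3=15 $r4=0 $r5=9
PC=8  sub  $r3, $r1, $r3     | $r0=0 $r1=15 $r2=6 $r3=0 $r4=0 $r5=9
PC=9  ori   $r0, $r3, 9      | $r0=0 $r1=15 $r2=6 $r3=0 $r4=0 $r5=9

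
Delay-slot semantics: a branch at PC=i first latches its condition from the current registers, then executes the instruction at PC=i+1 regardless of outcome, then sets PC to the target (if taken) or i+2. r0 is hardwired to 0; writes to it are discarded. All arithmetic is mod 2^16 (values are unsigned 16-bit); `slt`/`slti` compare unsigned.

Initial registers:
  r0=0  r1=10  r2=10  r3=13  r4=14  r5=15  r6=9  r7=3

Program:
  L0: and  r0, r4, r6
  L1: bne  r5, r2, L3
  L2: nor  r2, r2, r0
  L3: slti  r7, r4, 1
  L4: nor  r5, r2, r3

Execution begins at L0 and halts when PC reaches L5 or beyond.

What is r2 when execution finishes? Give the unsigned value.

65525

[0] and  r0, r4, r6  →  {r0:0, r1:10, r2:10, r3:13, r4:14, r5:15, r6:9, r7:3}
[1] bne  r5, r2, L3  →  {r0:0, r1:10, r2:10, r3:13, r4:14, r5:15, r6:9, r7:3}  ⟨branch taken⟩
[2] nor  r2, r2, r0  →  {r0:0, r1:10, r2:65525, r3:13, r4:14, r5:15, r6:9, r7:3}
[3] slti  r7, r4, 1  →  {r0:0, r1:10, r2:65525, r3:13, r4:14, r5:15, r6:9, r7:0}
[4] nor  r5, r2, r3  →  {r0:0, r1:10, r2:65525, r3:13, r4:14, r5:2, r6:9, r7:0}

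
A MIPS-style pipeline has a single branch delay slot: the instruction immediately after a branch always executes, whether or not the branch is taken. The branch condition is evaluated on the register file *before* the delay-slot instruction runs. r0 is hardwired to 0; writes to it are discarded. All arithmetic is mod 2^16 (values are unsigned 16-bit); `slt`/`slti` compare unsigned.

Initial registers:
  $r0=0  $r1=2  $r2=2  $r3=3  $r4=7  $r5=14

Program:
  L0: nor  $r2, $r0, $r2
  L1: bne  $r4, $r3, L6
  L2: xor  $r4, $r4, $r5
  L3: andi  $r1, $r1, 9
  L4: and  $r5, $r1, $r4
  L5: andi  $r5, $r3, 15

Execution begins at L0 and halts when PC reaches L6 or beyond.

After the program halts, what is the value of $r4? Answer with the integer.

9

[0] nor  $r2, $r0, $r2  →  {$r0:0, $r1:2, $r2:65533, $r3:3, $r4:7, $r5:14}
[1] bne  $r4, $r3, L6  →  {$r0:0, $r1:2, $r2:65533, $r3:3, $r4:7, $r5:14}  ⟨branch taken⟩
[2] xor  $r4, $r4, $r5  →  {$r0:0, $r1:2, $r2:65533, $r3:3, $r4:9, $r5:14}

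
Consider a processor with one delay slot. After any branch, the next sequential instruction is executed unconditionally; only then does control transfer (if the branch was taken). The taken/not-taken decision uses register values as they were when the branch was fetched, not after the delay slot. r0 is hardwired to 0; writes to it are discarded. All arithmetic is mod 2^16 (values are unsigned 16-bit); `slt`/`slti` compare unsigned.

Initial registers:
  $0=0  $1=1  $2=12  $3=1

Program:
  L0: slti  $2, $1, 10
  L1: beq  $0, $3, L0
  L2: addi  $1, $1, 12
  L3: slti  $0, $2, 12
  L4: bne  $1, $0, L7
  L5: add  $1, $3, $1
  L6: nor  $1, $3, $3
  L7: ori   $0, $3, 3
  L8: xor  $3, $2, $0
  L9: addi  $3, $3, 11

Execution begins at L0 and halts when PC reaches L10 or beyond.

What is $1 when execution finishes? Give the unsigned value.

  step pc=0: slti  $2, $1, 10  regs=(0,1,1,1)
  step pc=1: beq  $0, $3, L0  cond=F  regs=(0,1,1,1)
  step pc=2: addi  $1, $1, 12  regs=(0,13,1,1)
  step pc=3: slti  $0, $2, 12  regs=(0,13,1,1)
  step pc=4: bne  $1, $0, L7  cond=T  regs=(0,13,1,1)
  step pc=5: add  $1, $3, $1  regs=(0,14,1,1)
  step pc=7: ori   $0, $3, 3  regs=(0,14,1,1)
  step pc=8: xor  $3, $2, $0  regs=(0,14,1,1)
  step pc=9: addi  $3, $3, 11  regs=(0,14,1,12)

14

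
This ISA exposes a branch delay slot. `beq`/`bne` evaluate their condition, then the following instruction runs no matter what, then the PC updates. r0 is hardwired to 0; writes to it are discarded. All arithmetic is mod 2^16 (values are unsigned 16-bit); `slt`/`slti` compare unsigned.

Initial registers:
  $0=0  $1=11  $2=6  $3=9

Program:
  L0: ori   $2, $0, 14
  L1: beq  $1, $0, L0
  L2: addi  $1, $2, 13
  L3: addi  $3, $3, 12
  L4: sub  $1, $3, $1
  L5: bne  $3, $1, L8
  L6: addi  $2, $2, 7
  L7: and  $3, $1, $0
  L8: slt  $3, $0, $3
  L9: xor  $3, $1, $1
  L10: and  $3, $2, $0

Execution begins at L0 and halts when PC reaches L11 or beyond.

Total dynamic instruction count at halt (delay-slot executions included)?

10

PC=0  ori   $2, $0, 14       | $0=0 $1=11 $2=14 $3=9
PC=1  beq  $1, $0, L0        | $0=0 $1=11 $2=14 $3=9  [not taken]
PC=2  addi  $1, $2, 13       | $0=0 $1=27 $2=14 $3=9
PC=3  addi  $3, $3, 12       | $0=0 $1=27 $2=14 $3=21
PC=4  sub  $1, $3, $1        | $0=0 $1=65530 $2=14 $3=21
PC=5  bne  $3, $1, L8        | $0=0 $1=65530 $2=14 $3=21  [TAKEN]
PC=6  addi  $2, $2, 7        | $0=0 $1=65530 $2=21 $3=21
PC=8  slt  $3, $0, $3        | $0=0 $1=65530 $2=21 $3=1
PC=9  xor  $3, $1, $1        | $0=0 $1=65530 $2=21 $3=0
PC=10 and  $3, $2, $0        | $0=0 $1=65530 $2=21 $3=0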